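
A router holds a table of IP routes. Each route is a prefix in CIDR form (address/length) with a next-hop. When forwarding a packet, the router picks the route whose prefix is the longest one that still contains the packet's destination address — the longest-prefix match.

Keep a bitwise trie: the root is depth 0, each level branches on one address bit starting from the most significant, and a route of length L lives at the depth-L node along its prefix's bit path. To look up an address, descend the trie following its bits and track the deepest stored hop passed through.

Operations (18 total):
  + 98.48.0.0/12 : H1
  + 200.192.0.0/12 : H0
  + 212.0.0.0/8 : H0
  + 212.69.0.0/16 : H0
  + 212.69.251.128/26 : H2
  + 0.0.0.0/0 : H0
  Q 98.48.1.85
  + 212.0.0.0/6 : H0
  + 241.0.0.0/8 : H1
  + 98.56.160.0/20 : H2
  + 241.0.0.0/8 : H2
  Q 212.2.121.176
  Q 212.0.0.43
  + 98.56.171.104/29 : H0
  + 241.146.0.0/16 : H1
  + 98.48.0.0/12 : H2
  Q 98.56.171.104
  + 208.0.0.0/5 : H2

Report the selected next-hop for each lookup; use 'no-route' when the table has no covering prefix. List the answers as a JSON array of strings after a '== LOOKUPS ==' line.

Apply in order:
  + 98.48.0.0/12 (H1) depth=12
  + 200.192.0.0/12 (H0) depth=12
  + 212.0.0.0/8 (H0) depth=8
  + 212.69.0.0/16 (H0) depth=16
  + 212.69.251.128/26 (H2) depth=26
  + 0.0.0.0/0 (H0) depth=0
  Q 98.48.1.85: descend 011000100011 ; hops seen [H0,H1] ; pick H1
  + 212.0.0.0/6 (H0) depth=6
  + 241.0.0.0/8 (H1) depth=8
  + 98.56.160.0/20 (H2) depth=20
  + 241.0.0.0/8 (H2) depth=8
  Q 212.2.121.176: descend 110101000 ; hops seen [H0,H0,H0] ; pick H0
  Q 212.0.0.43: descend 110101000 ; hops seen [H0,H0,H0] ; pick H0
  + 98.56.171.104/29 (H0) depth=29
  + 241.146.0.0/16 (H1) depth=16
  + 98.48.0.0/12 (H2) depth=12
  Q 98.56.171.104: descend 01100010001110001010101101101 ; hops seen [H0,H2,H2,H0] ; pick H0
  + 208.0.0.0/5 (H2) depth=5

== LOOKUPS ==
["H1","H0","H0","H0"]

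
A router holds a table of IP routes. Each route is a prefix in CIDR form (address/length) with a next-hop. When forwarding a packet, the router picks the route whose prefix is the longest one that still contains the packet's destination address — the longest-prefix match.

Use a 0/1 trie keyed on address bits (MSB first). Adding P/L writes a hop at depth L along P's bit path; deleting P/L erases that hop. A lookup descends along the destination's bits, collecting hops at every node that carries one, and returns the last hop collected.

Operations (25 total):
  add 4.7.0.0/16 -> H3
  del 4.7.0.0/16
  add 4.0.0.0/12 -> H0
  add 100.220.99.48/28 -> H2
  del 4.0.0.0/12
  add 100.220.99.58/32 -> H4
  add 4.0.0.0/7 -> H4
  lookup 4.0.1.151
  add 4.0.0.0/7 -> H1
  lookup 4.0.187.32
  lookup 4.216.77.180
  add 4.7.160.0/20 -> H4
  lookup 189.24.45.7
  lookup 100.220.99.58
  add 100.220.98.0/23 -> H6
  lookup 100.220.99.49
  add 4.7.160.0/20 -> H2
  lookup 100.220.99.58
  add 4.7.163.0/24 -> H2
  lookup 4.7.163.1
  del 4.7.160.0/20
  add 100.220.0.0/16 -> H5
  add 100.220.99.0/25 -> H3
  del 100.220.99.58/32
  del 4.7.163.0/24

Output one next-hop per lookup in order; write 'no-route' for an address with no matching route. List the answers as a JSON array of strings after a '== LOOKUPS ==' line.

Process each operation:
  + 4.7.0.0/16 (H3) depth=16
  del 4.7.0.0/16 (clear depth 16)
  + 4.0.0.0/12 (H0) depth=12
  + 100.220.99.48/28 (H2) depth=28
  del 4.0.0.0/12 (clear depth 12)
  + 100.220.99.58/32 (H4) depth=32
  + 4.0.0.0/7 (H4) depth=7
  ? 4.0.1.151  path d0:-→d1:-→d2:-→d3:-→d4:-→d5:-→d6:-→d7:H4→d8:-→d9:-→d10:-→d11:-→d12:-→d13:-  best=H4
  + 4.0.0.0/7 (H1) depth=7
  ? 4.0.187.32  path d0:-→d1:-→d2:-→d3:-→d4:-→d5:-→d6:-→d7:H1→d8:-→d9:-→d10:-→d11:-→d12:-→d13:-  best=H1
  ? 4.216.77.180  path d0:-→d1:-→d2:-→d3:-→d4:-→d5:-→d6:-→d7:H1→d8:-  best=H1
  + 4.7.160.0/20 (H4) depth=20
  ? 189.24.45.7  path d0:-  best=no-route
  ? 100.220.99.58  path d0:-→d1:-→d2:-→d3:-→d4:-→d5:-→d6:-→d7:-→d8:-→d9:-→d10:-→d11:-→d12:-→d13:-→d14:-→d15:-→d16:-→d17:-→d18:-→d19:-→d20:-→d21:-→d22:-→d23:-→d24:-→d25:-→d26:-→d27:-→d28:H2→d29:-→d30:-→d31:-→d32:H4  best=H4
  + 100.220.98.0/23 (H6) depth=23
  ? 100.220.99.49  path d0:-→d1:-→d2:-→d3:-→d4:-→d5:-→d6:-→d7:-→d8:-→d9:-→d10:-→d11:-→d12:-→d13:-→d14:-→d15:-→d16:-→d17:-→d18:-→d19:-→d20:-→d21:-→d22:-→d23:H6→d24:-→d25:-→d26:-→d27:-→d28:H2  best=H2
  + 4.7.160.0/20 (H2) depth=20
  ? 100.220.99.58  path d0:-→d1:-→d2:-→d3:-→d4:-→d5:-→d6:-→d7:-→d8:-→d9:-→d10:-→d11:-→d12:-→d13:-→d14:-→d15:-→d16:-→d17:-→d18:-→d19:-→d20:-→d21:-→d22:-→d23:H6→d24:-→d25:-→d26:-→d27:-→d28:H2→d29:-→d30:-→d31:-→d32:H4  best=H4
  + 4.7.163.0/24 (H2) depth=24
  ? 4.7.163.1  path d0:-→d1:-→d2:-→d3:-→d4:-→d5:-→d6:-→d7:H1→d8:-→d9:-→d10:-→d11:-→d12:-→d13:-→d14:-→d15:-→d16:-→d17:-→d18:-→d19:-→d20:H2→d21:-→d22:-→d23:-→d24:H2  best=H2
  del 4.7.160.0/20 (clear depth 20)
  + 100.220.0.0/16 (H5) depth=16
  + 100.220.99.0/25 (H3) depth=25
  del 100.220.99.58/32 (clear depth 32)
  del 4.7.163.0/24 (clear depth 24)

== LOOKUPS ==
["H4","H1","H1","no-route","H4","H2","H4","H2"]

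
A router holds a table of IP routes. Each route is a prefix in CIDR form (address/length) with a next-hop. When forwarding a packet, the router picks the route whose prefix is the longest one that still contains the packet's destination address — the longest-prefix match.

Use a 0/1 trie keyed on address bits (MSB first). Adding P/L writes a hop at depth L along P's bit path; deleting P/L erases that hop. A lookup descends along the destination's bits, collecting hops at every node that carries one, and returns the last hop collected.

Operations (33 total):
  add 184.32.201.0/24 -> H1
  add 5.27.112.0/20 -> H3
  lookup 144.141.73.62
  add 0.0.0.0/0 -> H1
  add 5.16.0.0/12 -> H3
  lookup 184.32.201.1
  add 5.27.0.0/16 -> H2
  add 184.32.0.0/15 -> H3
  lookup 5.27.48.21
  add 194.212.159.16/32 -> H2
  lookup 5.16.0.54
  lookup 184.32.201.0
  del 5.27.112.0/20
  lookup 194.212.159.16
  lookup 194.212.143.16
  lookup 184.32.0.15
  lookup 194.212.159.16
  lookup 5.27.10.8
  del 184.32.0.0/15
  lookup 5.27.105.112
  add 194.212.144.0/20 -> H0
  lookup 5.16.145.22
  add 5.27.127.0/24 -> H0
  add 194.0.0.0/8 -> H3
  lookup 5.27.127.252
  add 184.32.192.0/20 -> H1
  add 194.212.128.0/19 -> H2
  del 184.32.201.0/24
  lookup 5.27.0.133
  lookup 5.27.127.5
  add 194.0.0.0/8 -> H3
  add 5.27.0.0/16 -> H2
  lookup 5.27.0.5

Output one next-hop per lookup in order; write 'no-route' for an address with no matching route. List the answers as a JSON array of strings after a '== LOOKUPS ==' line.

Process each operation:
  + 184.32.201.0/24 (H1) depth=24
  + 5.27.112.0/20 (H3) depth=20
  ? 144.141.73.62  path d0:-→d1:-→d2:-  best=no-route
  + 0.0.0.0/0 (H1) depth=0
  + 5.16.0.0/12 (H3) depth=12
  ? 184.32.201.1  path d0:H1→d1:-→d2:-→d3:-→d4:-→d5:-→d6:-→d7:-→d8:-→d9:-→d10:-→d11:-→d12:-→d13:-→d14:-→d15:-→d16:-→d17:-→d18:-→d19:-→d20:-→d21:-→d22:-→d23:-→d24:H1  best=H1
  + 5.27.0.0/16 (H2) depth=16
  + 184.32.0.0/15 (H3) depth=15
  ? 5.27.48.21  path d0:H1→d1:-→d2:-→d3:-→d4:-→d5:-→d6:-→d7:-→d8:-→d9:-→d10:-→d11:-→d12:H3→d13:-→d14:-→d15:-→d16:H2→d17:-  best=H2
  + 194.212.159.16/32 (H2) depth=32
  ? 5.16.0.54  path d0:H1→d1:-→d2:-→d3:-→d4:-→d5:-→d6:-→d7:-→d8:-→d9:-→d10:-→d11:-→d12:H3  best=H3
  ? 184.32.201.0  path d0:H1→d1:-→d2:-→d3:-→d4:-→d5:-→d6:-→d7:-→d8:-→d9:-→d10:-→d11:-→d12:-→d13:-→d14:-→d15:H3→d16:-→d17:-→d18:-→d19:-→d20:-→d21:-→d22:-→d23:-→d24:H1  best=H1
  del 5.27.112.0/20 (clear depth 20)
  ? 194.212.159.16  path d0:H1→d1:-→d2:-→d3:-→d4:-→d5:-→d6:-→d7:-→d8:-→d9:-→d10:-→d11:-→d12:-→d13:-→d14:-→d15:-→d16:-→d17:-→d18:-→d19:-→d20:-→d21:-→d22:-→d23:-→d24:-→d25:-→d26:-→d27:-→d28:-→d29:-→d30:-→d31:-→d32:H2  best=H2
  ? 194.212.143.16  path d0:H1→d1:-→d2:-→d3:-→d4:-→d5:-→d6:-→d7:-→d8:-→d9:-→d10:-→d11:-→d12:-→d13:-→d14:-→d15:-→d16:-→d17:-→d18:-→d19:-  best=H1
  ? 184.32.0.15  path d0:H1→d1:-→d2:-→d3:-→d4:-→d5:-→d6:-→d7:-→d8:-→d9:-→d10:-→d11:-→d12:-→d13:-→d14:-→d15:H3→d16:-  best=H3
  ? 194.212.159.16  path d0:H1→d1:-→d2:-→d3:-→d4:-→d5:-→d6:-→d7:-→d8:-→d9:-→d10:-→d11:-→d12:-→d13:-→d14:-→d15:-→d16:-→d17:-→d18:-→d19:-→d20:-→d21:-→d22:-→d23:-→d24:-→d25:-→d26:-→d27:-→d28:-→d29:-→d30:-→d31:-→d32:H2  best=H2
  ? 5.27.10.8  path d0:H1→d1:-→d2:-→d3:-→d4:-→d5:-→d6:-→d7:-→d8:-→d9:-→d10:-→d11:-→d12:H3→d13:-→d14:-→d15:-→d16:H2→d17:-  best=H2
  del 184.32.0.0/15 (clear depth 15)
  ? 5.27.105.112  path d0:H1→d1:-→d2:-→d3:-→d4:-→d5:-→d6:-→d7:-→d8:-→d9:-→d10:-→d11:-→d12:H3→d13:-→d14:-→d15:-→d16:H2→d17:-→d18:-→d19:-  best=H2
  + 194.212.144.0/20 (H0) depth=20
  ? 5.16.145.22  path d0:H1→d1:-→d2:-→d3:-→d4:-→d5:-→d6:-→d7:-→d8:-→d9:-→d10:-→d11:-→d12:H3  best=H3
  + 5.27.127.0/24 (H0) depth=24
  + 194.0.0.0/8 (H3) depth=8
  ? 5.27.127.252  path d0:H1→d1:-→d2:-→d3:-→d4:-→d5:-→d6:-→d7:-→d8:-→d9:-→d10:-→d11:-→d12:H3→d13:-→d14:-→d15:-→d16:H2→d17:-→d18:-→d19:-→d20:-→d21:-→d22:-→d23:-→d24:H0  best=H0
  + 184.32.192.0/20 (H1) depth=20
  + 194.212.128.0/19 (H2) depth=19
  del 184.32.201.0/24 (clear depth 24)
  ? 5.27.0.133  path d0:H1→d1:-→d2:-→d3:-→d4:-→d5:-→d6:-→d7:-→d8:-→d9:-→d10:-→d11:-→d12:H3→d13:-→d14:-→d15:-→d16:H2→d17:-  best=H2
  ? 5.27.127.5  path d0:H1→d1:-→d2:-→d3:-→d4:-→d5:-→d6:-→d7:-→d8:-→d9:-→d10:-→d11:-→d12:H3→d13:-→d14:-→d15:-→d16:H2→d17:-→d18:-→d19:-→d20:-→d21:-→d22:-→d23:-→d24:H0  best=H0
  + 194.0.0.0/8 (H3) depth=8
  + 5.27.0.0/16 (H2) depth=16
  ? 5.27.0.5  path d0:H1→d1:-→d2:-→d3:-→d4:-→d5:-→d6:-→d7:-→d8:-→d9:-→d10:-→d11:-→d12:H3→d13:-→d14:-→d15:-→d16:H2→d17:-  best=H2

== LOOKUPS ==
["no-route","H1","H2","H3","H1","H2","H1","H3","H2","H2","H2","H3","H0","H2","H0","H2"]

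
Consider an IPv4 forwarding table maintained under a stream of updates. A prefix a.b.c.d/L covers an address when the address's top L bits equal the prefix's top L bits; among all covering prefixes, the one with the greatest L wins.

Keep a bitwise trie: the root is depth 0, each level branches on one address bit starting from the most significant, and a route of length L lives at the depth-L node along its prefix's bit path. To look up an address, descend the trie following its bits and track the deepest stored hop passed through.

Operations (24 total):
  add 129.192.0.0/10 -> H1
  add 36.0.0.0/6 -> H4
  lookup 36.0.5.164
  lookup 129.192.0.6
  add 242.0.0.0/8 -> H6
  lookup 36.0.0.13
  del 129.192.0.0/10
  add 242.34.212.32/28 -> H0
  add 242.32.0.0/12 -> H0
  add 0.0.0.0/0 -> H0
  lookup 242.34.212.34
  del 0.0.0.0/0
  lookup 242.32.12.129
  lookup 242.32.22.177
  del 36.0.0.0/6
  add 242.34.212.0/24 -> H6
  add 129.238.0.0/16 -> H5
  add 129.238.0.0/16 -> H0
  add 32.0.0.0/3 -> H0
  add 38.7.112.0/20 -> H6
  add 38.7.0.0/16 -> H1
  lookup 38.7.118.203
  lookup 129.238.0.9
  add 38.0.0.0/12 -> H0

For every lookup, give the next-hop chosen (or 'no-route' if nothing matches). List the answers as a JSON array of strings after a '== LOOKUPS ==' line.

Trace:
  add 129.192.0.0/10 -> H1 at depth 10
  add 36.0.0.0/6 -> H4 at depth 6
  Q 36.0.5.164: descend 001001 ; hops seen [H4] ; pick H4
  Q 129.192.0.6: descend 1000000111 ; hops seen [H1] ; pick H1
  add 242.0.0.0/8 -> H6 at depth 8
  Q 36.0.0.13: descend 001001 ; hops seen [H4] ; pick H4
  del 129.192.0.0/10 (clear depth 10)
  add 242.34.212.32/28 -> H0 at depth 28
  add 242.32.0.0/12 -> H0 at depth 12
  add 0.0.0.0/0 -> H0 at depth 0
  Q 242.34.212.34: descend 1111001000100010110101000010 ; hops seen [H0,H6,H0,H0] ; pick H0
  del 0.0.0.0/0 (clear depth 0)
  Q 242.32.12.129: descend 11110010001000 ; hops seen [H6,H0] ; pick H0
  Q 242.32.22.177: descend 11110010001000 ; hops seen [H6,H0] ; pick H0
  del 36.0.0.0/6 (clear depth 6)
  add 242.34.212.0/24 -> H6 at depth 24
  add 129.238.0.0/16 -> H5 at depth 16
  add 129.238.0.0/16 -> H0 at depth 16
  add 32.0.0.0/3 -> H0 at depth 3
  add 38.7.112.0/20 -> H6 at depth 20
  add 38.7.0.0/16 -> H1 at depth 16
  Q 38.7.118.203: descend 00100110000001110111 ; hops seen [H0,H1,H6] ; pick H6
  Q 129.238.0.9: descend 1000000111101110 ; hops seen [H0] ; pick H0
  add 38.0.0.0/12 -> H0 at depth 12

== LOOKUPS ==
["H4","H1","H4","H0","H0","H0","H6","H0"]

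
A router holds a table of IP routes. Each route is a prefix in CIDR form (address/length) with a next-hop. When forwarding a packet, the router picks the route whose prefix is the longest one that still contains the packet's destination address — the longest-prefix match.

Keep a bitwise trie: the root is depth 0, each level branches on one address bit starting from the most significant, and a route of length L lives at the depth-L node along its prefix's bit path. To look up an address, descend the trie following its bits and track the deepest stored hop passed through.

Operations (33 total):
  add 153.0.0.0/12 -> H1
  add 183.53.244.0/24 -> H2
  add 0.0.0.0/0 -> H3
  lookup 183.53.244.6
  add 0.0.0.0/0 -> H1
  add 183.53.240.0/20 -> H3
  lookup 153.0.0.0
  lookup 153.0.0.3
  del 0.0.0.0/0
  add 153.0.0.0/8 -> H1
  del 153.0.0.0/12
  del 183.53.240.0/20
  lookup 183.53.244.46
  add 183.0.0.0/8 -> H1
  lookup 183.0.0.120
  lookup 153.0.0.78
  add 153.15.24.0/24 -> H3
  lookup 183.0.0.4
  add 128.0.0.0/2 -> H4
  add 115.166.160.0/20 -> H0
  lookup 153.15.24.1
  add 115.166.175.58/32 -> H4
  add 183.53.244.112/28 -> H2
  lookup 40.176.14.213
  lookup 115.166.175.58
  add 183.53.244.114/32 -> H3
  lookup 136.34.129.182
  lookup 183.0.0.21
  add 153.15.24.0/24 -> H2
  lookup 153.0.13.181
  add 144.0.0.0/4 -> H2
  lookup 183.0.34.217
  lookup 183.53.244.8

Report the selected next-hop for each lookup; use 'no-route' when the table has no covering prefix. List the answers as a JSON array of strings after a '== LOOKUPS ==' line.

Trace:
  + 153.0.0.0/12 (H1) depth=12
  + 183.53.244.0/24 (H2) depth=24
  + 0.0.0.0/0 (H3) depth=0
  Q 183.53.244.6: descend 101101110011010111110100 ; hops seen [H3,H2] ; pick H2
  + 0.0.0.0/0 (H1) depth=0
  + 183.53.240.0/20 (H3) depth=20
  Q 153.0.0.0: descend 100110010000 ; hops seen [H1,H1] ; pick H1
  Q 153.0.0.3: descend 100110010000 ; hops seen [H1,H1] ; pick H1
  del 0.0.0.0/0 (clear depth 0)
  + 153.0.0.0/8 (H1) depth=8
  del 153.0.0.0/12 (clear depth 12)
  del 183.53.240.0/20 (clear depth 20)
  Q 183.53.244.46: descend 101101110011010111110100 ; hops seen [H2] ; pick H2
  + 183.0.0.0/8 (H1) depth=8
  Q 183.0.0.120: descend 1011011100 ; hops seen [H1] ; pick H1
  Q 153.0.0.78: descend 100110010000 ; hops seen [H1] ; pick H1
  + 153.15.24.0/24 (H3) depth=24
  Q 183.0.0.4: descend 1011011100 ; hops seen [H1] ; pick H1
  + 128.0.0.0/2 (H4) depth=2
  + 115.166.160.0/20 (H0) depth=20
  Q 153.15.24.1: descend 100110010000111100011000 ; hops seen [H4,H1,H3] ; pick H3
  + 115.166.175.58/32 (H4) depth=32
  + 183.53.244.112/28 (H2) depth=28
  Q 40.176.14.213: descend 0 ; hops seen [∅] ; pick no-route
  Q 115.166.175.58: descend 01110011101001101010111100111010 ; hops seen [H0,H4] ; pick H4
  + 183.53.244.114/32 (H3) depth=32
  Q 136.34.129.182: descend 100 ; hops seen [H4] ; pick H4
  Q 183.0.0.21: descend 1011011100 ; hops seen [H4,H1] ; pick H1
  + 153.15.24.0/24 (H2) depth=24
  Q 153.0.13.181: descend 100110010000 ; hops seen [H4,H1] ; pick H1
  + 144.0.0.0/4 (H2) depth=4
  Q 183.0.34.217: descend 1011011100 ; hops seen [H4,H1] ; pick H1
  Q 183.53.244.8: descend 1011011100110101111101000 ; hops seen [H4,H1,H2] ; pick H2

== LOOKUPS ==
["H2","H1","H1","H2","H1","H1","H1","H3","no-route","H4","H4","H1","H1","H1","H2"]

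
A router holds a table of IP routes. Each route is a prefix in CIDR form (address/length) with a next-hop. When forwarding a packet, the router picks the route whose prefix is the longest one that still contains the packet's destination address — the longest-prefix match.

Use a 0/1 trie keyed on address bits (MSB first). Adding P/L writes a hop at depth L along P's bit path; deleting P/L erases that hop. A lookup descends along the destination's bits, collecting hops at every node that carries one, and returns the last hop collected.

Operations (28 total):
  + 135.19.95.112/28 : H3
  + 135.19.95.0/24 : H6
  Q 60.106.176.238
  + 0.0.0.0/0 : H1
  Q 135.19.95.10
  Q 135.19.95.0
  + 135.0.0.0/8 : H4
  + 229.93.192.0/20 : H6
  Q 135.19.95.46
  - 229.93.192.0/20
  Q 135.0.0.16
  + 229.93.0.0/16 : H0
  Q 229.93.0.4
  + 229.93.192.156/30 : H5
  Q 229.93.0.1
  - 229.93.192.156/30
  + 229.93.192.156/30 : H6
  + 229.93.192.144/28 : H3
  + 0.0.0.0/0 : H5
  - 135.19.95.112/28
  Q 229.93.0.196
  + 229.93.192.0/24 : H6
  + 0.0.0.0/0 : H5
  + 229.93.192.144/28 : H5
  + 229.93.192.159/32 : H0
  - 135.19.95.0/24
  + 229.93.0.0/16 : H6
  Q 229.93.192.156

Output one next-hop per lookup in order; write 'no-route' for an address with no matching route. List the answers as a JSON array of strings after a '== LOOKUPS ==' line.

Trace:
  + 135.19.95.112/28 (H3) depth=28
  + 135.19.95.0/24 (H6) depth=24
  ? 60.106.176.238  path d0:-  best=no-route
  + 0.0.0.0/0 (H1) depth=0
  ? 135.19.95.10  path d0:H1→d1:-→d2:-→d3:-→d4:-→d5:-→d6:-→d7:-→d8:-→d9:-→d10:-→d11:-→d12:-→d13:-→d14:-→d15:-→d16:-→d17:-→d18:-→d19:-→d20:-→d21:-→d22:-→d23:-→d24:H6→d25:-  best=H6
  ? 135.19.95.0  path d0:H1→d1:-→d2:-→d3:-→d4:-→d5:-→d6:-→d7:-→d8:-→d9:-→d10:-→d11:-→d12:-→d13:-→d14:-→d15:-→d16:-→d17:-→d18:-→d19:-→d20:-→d21:-→d22:-→d23:-→d24:H6→d25:-  best=H6
  + 135.0.0.0/8 (H4) depth=8
  + 229.93.192.0/20 (H6) depth=20
  ? 135.19.95.46  path d0:H1→d1:-→d2:-→d3:-→d4:-→d5:-→d6:-→d7:-→d8:H4→d9:-→d10:-→d11:-→d12:-→d13:-→d14:-→d15:-→d16:-→d17:-→d18:-→d19:-→d20:-→d21:-→d22:-→d23:-→d24:H6→d25:-  best=H6
  - 229.93.192.0/20 clear@20
  ? 135.0.0.16  path d0:H1→d1:-→d2:-→d3:-→d4:-→d5:-→d6:-→d7:-→d8:H4→d9:-→d10:-→d11:-  best=H4
  + 229.93.0.0/16 (H0) depth=16
  ? 229.93.0.4  path d0:H1→d1:-→d2:-→d3:-→d4:-→d5:-→d6:-→d7:-→d8:-→d9:-→d10:-→d11:-→d12:-→d13:-→d14:-→d15:-→d16:H0  best=H0
  + 229.93.192.156/30 (H5) depth=30
  ? 229.93.0.1  path d0:H1→d1:-→d2:-→d3:-→d4:-→d5:-→d6:-→d7:-→d8:-→d9:-→d10:-→d11:-→d12:-→d13:-→d14:-→d15:-→d16:H0  best=H0
  - 229.93.192.156/30 clear@30
  + 229.93.192.156/30 (H6) depth=30
  + 229.93.192.144/28 (H3) depth=28
  + 0.0.0.0/0 (H5) depth=0
  - 135.19.95.112/28 clear@28
  ? 229.93.0.196  path d0:H5→d1:-→d2:-→d3:-→d4:-→d5:-→d6:-→d7:-→d8:-→d9:-→d10:-→d11:-→d12:-→d13:-→d14:-→d15:-→d16:H0  best=H0
  + 229.93.192.0/24 (H6) depth=24
  + 0.0.0.0/0 (H5) depth=0
  + 229.93.192.144/28 (H5) depth=28
  + 229.93.192.159/32 (H0) depth=32
  - 135.19.95.0/24 clear@24
  + 229.93.0.0/16 (H6) depth=16
  ? 229.93.192.156  path d0:H5→d1:-→d2:-→d3:-→d4:-→d5:-→d6:-→d7:-→d8:-→d9:-→d10:-→d11:-→d12:-→d13:-→d14:-→d15:-→d16:H6→d17:-→d18:-→d19:-→d20:-→d21:-→d22:-→d23:-→d24:H6→d25:-→d26:-→d27:-→d28:H5→d29:-→d30:H6  best=H6

== LOOKUPS ==
["no-route","H6","H6","H6","H4","H0","H0","H0","H6"]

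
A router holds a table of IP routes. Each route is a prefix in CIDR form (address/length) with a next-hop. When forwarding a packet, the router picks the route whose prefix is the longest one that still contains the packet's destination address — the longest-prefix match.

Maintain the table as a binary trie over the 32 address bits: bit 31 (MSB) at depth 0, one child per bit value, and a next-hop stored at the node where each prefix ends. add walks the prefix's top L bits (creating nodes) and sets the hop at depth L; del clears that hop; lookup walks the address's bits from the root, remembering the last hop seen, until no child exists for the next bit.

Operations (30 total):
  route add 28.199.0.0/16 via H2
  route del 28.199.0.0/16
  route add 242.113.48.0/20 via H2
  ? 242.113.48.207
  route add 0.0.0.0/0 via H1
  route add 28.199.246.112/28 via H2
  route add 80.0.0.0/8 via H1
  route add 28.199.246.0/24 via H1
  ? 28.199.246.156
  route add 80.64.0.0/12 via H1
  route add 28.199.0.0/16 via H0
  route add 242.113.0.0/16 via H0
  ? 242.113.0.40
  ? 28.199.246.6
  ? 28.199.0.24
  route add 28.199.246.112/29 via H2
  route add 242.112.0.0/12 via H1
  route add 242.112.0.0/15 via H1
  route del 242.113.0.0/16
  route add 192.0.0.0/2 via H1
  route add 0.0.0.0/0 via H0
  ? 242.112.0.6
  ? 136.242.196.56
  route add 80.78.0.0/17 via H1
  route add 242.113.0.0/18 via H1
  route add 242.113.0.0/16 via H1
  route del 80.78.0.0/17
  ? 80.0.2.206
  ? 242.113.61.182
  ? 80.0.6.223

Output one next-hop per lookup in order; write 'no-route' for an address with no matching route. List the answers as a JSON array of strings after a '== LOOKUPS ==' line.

Trace:
  add 28.199.0.0/16 -> H2 at depth 16
  - 28.199.0.0/16 clear@16
  add 242.113.48.0/20 -> H2 at depth 20
  Q 242.113.48.207: descend 11110010011100010011 ; hops seen [H2] ; pick H2
  add 0.0.0.0/0 -> H1 at depth 0
  add 28.199.246.112/28 -> H2 at depth 28
  add 80.0.0.0/8 -> H1 at depth 8
  add 28.199.246.0/24 -> H1 at depth 24
  Q 28.199.246.156: descend 000111001100011111110110 ; hops seen [H1,H1] ; pick H1
  add 80.64.0.0/12 -> H1 at depth 12
  add 28.199.0.0/16 -> H0 at depth 16
  add 242.113.0.0/16 -> H0 at depth 16
  Q 242.113.0.40: descend 111100100111000100 ; hops seen [H1,H0] ; pick H0
  Q 28.199.246.6: descend 0001110011000111111101100 ; hops seen [H1,H0,H1] ; pick H1
  Q 28.199.0.24: descend 0001110011000111 ; hops seen [H1,H0] ; pick H0
  add 28.199.246.112/29 -> H2 at depth 29
  add 242.112.0.0/12 -> H1 at depth 12
  add 242.112.0.0/15 -> H1 at depth 15
  - 242.113.0.0/16 clear@16
  add 192.0.0.0/2 -> H1 at depth 2
  add 0.0.0.0/0 -> H0 at depth 0
  Q 242.112.0.6: descend 111100100111000 ; hops seen [H0,H1,H1,H1] ; pick H1
  Q 136.242.196.56: descend 1 ; hops seen [H0] ; pick H0
  add 80.78.0.0/17 -> H1 at depth 17
  add 242.113.0.0/18 -> H1 at depth 18
  add 242.113.0.0/16 -> H1 at depth 16
  - 80.78.0.0/17 clear@17
  Q 80.0.2.206: descend 010100000 ; hops seen [H0,H1] ; pick H1
  Q 242.113.61.182: descend 11110010011100010011 ; hops seen [H0,H1,H1,H1,H1,H1,H2] ; pick H2
  Q 80.0.6.223: descend 010100000 ; hops seen [H0,H1] ; pick H1

== LOOKUPS ==
["H2","H1","H0","H1","H0","H1","H0","H1","H2","H1"]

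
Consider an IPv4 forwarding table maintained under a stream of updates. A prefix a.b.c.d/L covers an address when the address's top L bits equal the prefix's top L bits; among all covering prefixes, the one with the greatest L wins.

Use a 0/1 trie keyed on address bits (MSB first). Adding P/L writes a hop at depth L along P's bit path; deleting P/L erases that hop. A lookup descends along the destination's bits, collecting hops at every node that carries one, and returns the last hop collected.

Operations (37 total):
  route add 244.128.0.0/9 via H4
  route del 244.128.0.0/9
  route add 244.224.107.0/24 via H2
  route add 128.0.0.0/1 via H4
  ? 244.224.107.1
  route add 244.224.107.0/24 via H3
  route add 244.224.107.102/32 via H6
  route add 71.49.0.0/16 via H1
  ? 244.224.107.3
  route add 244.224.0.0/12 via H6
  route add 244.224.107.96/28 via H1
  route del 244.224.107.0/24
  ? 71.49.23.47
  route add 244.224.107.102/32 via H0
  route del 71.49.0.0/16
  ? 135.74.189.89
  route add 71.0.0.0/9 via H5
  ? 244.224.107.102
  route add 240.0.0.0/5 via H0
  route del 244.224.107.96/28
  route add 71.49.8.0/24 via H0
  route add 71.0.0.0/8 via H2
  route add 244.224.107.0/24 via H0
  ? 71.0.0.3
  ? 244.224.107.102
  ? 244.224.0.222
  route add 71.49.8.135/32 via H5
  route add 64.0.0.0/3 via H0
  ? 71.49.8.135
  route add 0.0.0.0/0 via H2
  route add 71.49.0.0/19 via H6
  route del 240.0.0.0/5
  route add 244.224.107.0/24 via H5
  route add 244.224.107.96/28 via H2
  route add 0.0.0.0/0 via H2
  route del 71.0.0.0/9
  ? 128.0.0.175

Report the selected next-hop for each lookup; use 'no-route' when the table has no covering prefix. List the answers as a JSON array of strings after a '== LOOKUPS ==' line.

Apply in order:
  add 244.128.0.0/9 -> H4 at depth 9
  - 244.128.0.0/9 clear@9
  add 244.224.107.0/24 -> H2 at depth 24
  add 128.0.0.0/1 -> H4 at depth 1
  ? 244.224.107.1  path d0:-→d1:H4→d2:-→d3:-→d4:-→d5:-→d6:-→d7:-→d8:-→d9:-→d10:-→d11:-→d12:-→d13:-→d14:-→d15:-→d16:-→d17:-→d18:-→d19:-→d20:-→d21:-→d22:-→d23:-→d24:H2  best=H2
  add 244.224.107.0/24 -> H3 at depth 24
  add 244.224.107.102/32 -> H6 at depth 32
  add 71.49.0.0/16 -> H1 at depth 16
  ? 244.224.107.3  path d0:-→d1:H4→d2:-→d3:-→d4:-→d5:-→d6:-→d7:-→d8:-→d9:-→d10:-→d11:-→d12:-→d13:-→d14:-→d15:-→d16:-→d17:-→d18:-→d19:-→d20:-→d21:-→d22:-→d23:-→d24:H3→d25:-  best=H3
  add 244.224.0.0/12 -> H6 at depth 12
  add 244.224.107.96/28 -> H1 at depth 28
  - 244.224.107.0/24 clear@24
  ? 71.49.23.47  path d0:-→d1:-→d2:-→d3:-→d4:-→d5:-→d6:-→d7:-→d8:-→d9:-→d10:-→d11:-→d12:-→d13:-→d14:-→d15:-→d16:H1  best=H1
  add 244.224.107.102/32 -> H0 at depth 32
  - 71.49.0.0/16 clear@16
  ? 135.74.189.89  path d0:-→d1:H4  best=H4
  add 71.0.0.0/9 -> H5 at depth 9
  ? 244.224.107.102  path d0:-→d1:H4→d2:-→d3:-→d4:-→d5:-→d6:-→d7:-→d8:-→d9:-→d10:-→d11:-→d12:H6→d13:-→d14:-→d15:-→d16:-→d17:-→d18:-→d19:-→d20:-→d21:-→d22:-→d23:-→d24:-→d25:-→d26:-→d27:-→d28:H1→d29:-→d30:-→d31:-→d32:H0  best=H0
  add 240.0.0.0/5 -> H0 at depth 5
  - 244.224.107.96/28 clear@28
  add 71.49.8.0/24 -> H0 at depth 24
  add 71.0.0.0/8 -> H2 at depth 8
  add 244.224.107.0/24 -> H0 at depth 24
  ? 71.0.0.3  path d0:-→d1:-→d2:-→d3:-→d4:-→d5:-→d6:-→d7:-→d8:H2→d9:H5→d10:-  best=H5
  ? 244.224.107.102  path d0:-→d1:H4→d2:-→d3:-→d4:-→d5:H0→d6:-→d7:-→d8:-→d9:-→d10:-→d11:-→d12:H6→d13:-→d14:-→d15:-→d16:-→d17:-→d18:-→d19:-→d20:-→d21:-→d22:-→d23:-→d24:H0→d25:-→d26:-→d27:-→d28:-→d29:-→d30:-→d31:-→d32:H0  best=H0
  ? 244.224.0.222  path d0:-→d1:H4→d2:-→d3:-→d4:-→d5:H0→d6:-→d7:-→d8:-→d9:-→d10:-→d11:-→d12:H6→d13:-→d14:-→d15:-→d16:-→d17:-  best=H6
  add 71.49.8.135/32 -> H5 at depth 32
  add 64.0.0.0/3 -> H0 at depth 3
  ? 71.49.8.135  path d0:-→d1:-→d2:-→d3:H0→d4:-→d5:-→d6:-→d7:-→d8:H2→d9:H5→d10:-→d11:-→d12:-→d13:-→d14:-→d15:-→d16:-→d17:-→d18:-→d19:-→d20:-→d21:-→d22:-→d23:-→d24:H0→d25:-→d26:-→d27:-→d28:-→d29:-→d30:-→d31:-→d32:H5  best=H5
  add 0.0.0.0/0 -> H2 at depth 0
  add 71.49.0.0/19 -> H6 at depth 19
  - 240.0.0.0/5 clear@5
  add 244.224.107.0/24 -> H5 at depth 24
  add 244.224.107.96/28 -> H2 at depth 28
  add 0.0.0.0/0 -> H2 at depth 0
  - 71.0.0.0/9 clear@9
  ? 128.0.0.175  path d0:H2→d1:H4  best=H4

== LOOKUPS ==
["H2","H3","H1","H4","H0","H5","H0","H6","H5","H4"]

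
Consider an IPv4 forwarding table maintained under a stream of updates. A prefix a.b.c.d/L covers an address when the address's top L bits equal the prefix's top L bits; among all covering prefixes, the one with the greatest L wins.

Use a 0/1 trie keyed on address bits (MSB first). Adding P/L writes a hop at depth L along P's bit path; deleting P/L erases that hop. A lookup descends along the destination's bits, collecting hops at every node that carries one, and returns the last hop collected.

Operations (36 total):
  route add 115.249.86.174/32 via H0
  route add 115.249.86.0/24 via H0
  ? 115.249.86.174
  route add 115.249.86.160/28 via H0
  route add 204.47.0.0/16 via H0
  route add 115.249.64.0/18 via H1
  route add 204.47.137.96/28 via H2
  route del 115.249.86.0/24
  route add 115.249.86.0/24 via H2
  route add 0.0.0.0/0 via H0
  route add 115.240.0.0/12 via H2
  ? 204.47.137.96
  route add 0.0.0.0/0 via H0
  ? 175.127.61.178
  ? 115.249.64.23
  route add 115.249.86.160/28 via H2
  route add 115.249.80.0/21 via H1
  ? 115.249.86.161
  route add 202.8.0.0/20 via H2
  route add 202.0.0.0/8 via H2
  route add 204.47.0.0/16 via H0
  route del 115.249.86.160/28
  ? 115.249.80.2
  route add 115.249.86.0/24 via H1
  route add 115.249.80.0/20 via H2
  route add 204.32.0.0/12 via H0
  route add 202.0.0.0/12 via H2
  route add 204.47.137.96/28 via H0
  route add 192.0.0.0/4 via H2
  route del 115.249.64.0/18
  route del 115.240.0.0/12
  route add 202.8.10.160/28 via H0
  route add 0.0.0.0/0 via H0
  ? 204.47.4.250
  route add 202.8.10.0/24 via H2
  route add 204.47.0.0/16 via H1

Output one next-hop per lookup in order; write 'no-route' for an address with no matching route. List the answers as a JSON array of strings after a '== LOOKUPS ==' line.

Apply in order:
  + 115.249.86.174/32 (H0) depth=32
  + 115.249.86.0/24 (H0) depth=24
  lookup 115.249.86.174: bits 01110011111110010101011010101110 walk d0:-→d1:-→d2:-→d3:-→d4:-→d5:-→d6:-→d7:-→d8:-→d9:-→d10:-→d11:-→d12:-→d13:-→d14:-→d15:-→d16:-→d17:-→d18:-→d19:-→d20:-→d21:-→d22:-→d23:-→d24:H0→d25:-→d26:-→d27:-→d28:-→d29:-→d30:-→d31:-→d32:H0 -> H0
  + 115.249.86.160/28 (H0) depth=28
  + 204.47.0.0/16 (H0) depth=16
  + 115.249.64.0/18 (H1) depth=18
  + 204.47.137.96/28 (H2) depth=28
  - 115.249.86.0/24 clear@24
  + 115.249.86.0/24 (H2) depth=24
  + 0.0.0.0/0 (H0) depth=0
  + 115.240.0.0/12 (H2) depth=12
  lookup 204.47.137.96: bits 1100110000101111100010010110 walk d0:H0→d1:-→d2:-→d3:-→d4:-→d5:-→d6:-→d7:-→d8:-→d9:-→d10:-→d11:-→d12:-→d13:-→d14:-→d15:-→d16:H0→d17:-→d18:-→d19:-→d20:-→d21:-→d22:-→d23:-→d24:-→d25:-→d26:-→d27:-→d28:H2 -> H2
  + 0.0.0.0/0 (H0) depth=0
  lookup 175.127.61.178: bits 1 walk d0:H0→d1:- -> H0
  lookup 115.249.64.23: bits 0111001111111001010 walk d0:H0→d1:-→d2:-→d3:-→d4:-→d5:-→d6:-→d7:-→d8:-→d9:-→d10:-→d11:-→d12:H2→d13:-→d14:-→d15:-→d16:-→d17:-→d18:H1→d19:- -> H1
  + 115.249.86.160/28 (H2) depth=28
  + 115.249.80.0/21 (H1) depth=21
  lookup 115.249.86.161: bits 0111001111111001010101101010 walk d0:H0→d1:-→d2:-→d3:-→d4:-→d5:-→d6:-→d7:-→d8:-→d9:-→d10:-→d11:-→d12:H2→d13:-→d14:-→d15:-→d16:-→d17:-→d18:H1→d19:-→d20:-→d21:H1→d22:-→d23:-→d24:H2→d25:-→d26:-→d27:-→d28:H2 -> H2
  + 202.8.0.0/20 (H2) depth=20
  + 202.0.0.0/8 (H2) depth=8
  + 204.47.0.0/16 (H0) depth=16
  - 115.249.86.160/28 clear@28
  lookup 115.249.80.2: bits 011100111111100101010 walk d0:H0→d1:-→d2:-→d3:-→d4:-→d5:-→d6:-→d7:-→d8:-→d9:-→d10:-→d11:-→d12:H2→d13:-→d14:-→d15:-→d16:-→d17:-→d18:H1→d19:-→d20:-→d21:H1 -> H1
  + 115.249.86.0/24 (H1) depth=24
  + 115.249.80.0/20 (H2) depth=20
  + 204.32.0.0/12 (H0) depth=12
  + 202.0.0.0/12 (H2) depth=12
  + 204.47.137.96/28 (H0) depth=28
  + 192.0.0.0/4 (H2) depth=4
  - 115.249.64.0/18 clear@18
  - 115.240.0.0/12 clear@12
  + 202.8.10.160/28 (H0) depth=28
  + 0.0.0.0/0 (H0) depth=0
  lookup 204.47.4.250: bits 1100110000101111 walk d0:H0→d1:-→d2:-→d3:-→d4:H2→d5:-→d6:-→d7:-→d8:-→d9:-→d10:-→d11:-→d12:H0→d13:-→d14:-→d15:-→d16:H0 -> H0
  + 202.8.10.0/24 (H2) depth=24
  + 204.47.0.0/16 (H1) depth=16

== LOOKUPS ==
["H0","H2","H0","H1","H2","H1","H0"]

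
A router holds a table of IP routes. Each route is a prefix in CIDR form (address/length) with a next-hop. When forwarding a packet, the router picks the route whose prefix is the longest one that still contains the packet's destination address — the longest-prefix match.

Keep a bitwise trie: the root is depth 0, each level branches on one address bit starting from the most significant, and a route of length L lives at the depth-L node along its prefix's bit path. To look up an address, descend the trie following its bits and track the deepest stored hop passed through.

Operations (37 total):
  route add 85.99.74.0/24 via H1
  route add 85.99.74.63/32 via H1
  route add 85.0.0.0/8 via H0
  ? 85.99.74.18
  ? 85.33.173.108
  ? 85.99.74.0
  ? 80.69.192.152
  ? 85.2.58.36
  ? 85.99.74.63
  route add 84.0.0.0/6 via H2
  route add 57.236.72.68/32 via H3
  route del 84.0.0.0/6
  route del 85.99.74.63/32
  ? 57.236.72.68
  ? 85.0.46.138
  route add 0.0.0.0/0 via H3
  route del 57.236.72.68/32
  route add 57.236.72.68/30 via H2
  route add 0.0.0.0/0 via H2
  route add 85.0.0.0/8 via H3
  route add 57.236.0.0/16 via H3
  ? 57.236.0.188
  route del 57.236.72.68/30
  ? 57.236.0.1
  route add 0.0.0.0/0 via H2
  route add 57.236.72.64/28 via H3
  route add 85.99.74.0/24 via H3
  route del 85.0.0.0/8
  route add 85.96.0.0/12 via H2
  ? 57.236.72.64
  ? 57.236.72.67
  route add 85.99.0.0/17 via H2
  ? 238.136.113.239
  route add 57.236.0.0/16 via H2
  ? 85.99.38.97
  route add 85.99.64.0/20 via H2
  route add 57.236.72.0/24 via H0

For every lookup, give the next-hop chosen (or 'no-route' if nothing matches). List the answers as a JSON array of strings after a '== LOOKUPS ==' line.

Process each operation:
  + 85.99.74.0/24 (H1) depth=24
  + 85.99.74.63/32 (H1) depth=32
  + 85.0.0.0/8 (H0) depth=8
  Q 85.99.74.18: descend 01010101011000110100101000 ; hops seen [H0,H1] ; pick H1
  Q 85.33.173.108: descend 010101010 ; hops seen [H0] ; pick H0
  Q 85.99.74.0: descend 01010101011000110100101000 ; hops seen [H0,H1] ; pick H1
  Q 80.69.192.152: descend 01010 ; hops seen [∅] ; pick no-route
  Q 85.2.58.36: descend 010101010 ; hops seen [H0] ; pick H0
  Q 85.99.74.63: descend 01010101011000110100101000111111 ; hops seen [H0,H1,H1] ; pick H1
  + 84.0.0.0/6 (H2) depth=6
  + 57.236.72.68/32 (H3) depth=32
  - 84.0.0.0/6 clear@6
  - 85.99.74.63/32 clear@32
  Q 57.236.72.68: descend 00111001111011000100100001000100 ; hops seen [H3] ; pick H3
  Q 85.0.46.138: descend 010101010 ; hops seen [H0] ; pick H0
  + 0.0.0.0/0 (H3) depth=0
  - 57.236.72.68/32 clear@32
  + 57.236.72.68/30 (H2) depth=30
  + 0.0.0.0/0 (H2) depth=0
  + 85.0.0.0/8 (H3) depth=8
  + 57.236.0.0/16 (H3) depth=16
  Q 57.236.0.188: descend 00111001111011000 ; hops seen [H2,H3] ; pick H3
  - 57.236.72.68/30 clear@30
  Q 57.236.0.1: descend 00111001111011000 ; hops seen [H2,H3] ; pick H3
  + 0.0.0.0/0 (H2) depth=0
  + 57.236.72.64/28 (H3) depth=28
  + 85.99.74.0/24 (H3) depth=24
  - 85.0.0.0/8 clear@8
  + 85.96.0.0/12 (H2) depth=12
  Q 57.236.72.64: descend 00111001111011000100100001000 ; hops seen [H2,H3,H3] ; pick H3
  Q 57.236.72.67: descend 00111001111011000100100001000 ; hops seen [H2,H3,H3] ; pick H3
  + 85.99.0.0/17 (H2) depth=17
  Q 238.136.113.239: descend ε ; hops seen [H2] ; pick H2
  + 57.236.0.0/16 (H2) depth=16
  Q 85.99.38.97: descend 01010101011000110 ; hops seen [H2,H2,H2] ; pick H2
  + 85.99.64.0/20 (H2) depth=20
  + 57.236.72.0/24 (H0) depth=24

== LOOKUPS ==
["H1","H0","H1","no-route","H0","H1","H3","H0","H3","H3","H3","H3","H2","H2"]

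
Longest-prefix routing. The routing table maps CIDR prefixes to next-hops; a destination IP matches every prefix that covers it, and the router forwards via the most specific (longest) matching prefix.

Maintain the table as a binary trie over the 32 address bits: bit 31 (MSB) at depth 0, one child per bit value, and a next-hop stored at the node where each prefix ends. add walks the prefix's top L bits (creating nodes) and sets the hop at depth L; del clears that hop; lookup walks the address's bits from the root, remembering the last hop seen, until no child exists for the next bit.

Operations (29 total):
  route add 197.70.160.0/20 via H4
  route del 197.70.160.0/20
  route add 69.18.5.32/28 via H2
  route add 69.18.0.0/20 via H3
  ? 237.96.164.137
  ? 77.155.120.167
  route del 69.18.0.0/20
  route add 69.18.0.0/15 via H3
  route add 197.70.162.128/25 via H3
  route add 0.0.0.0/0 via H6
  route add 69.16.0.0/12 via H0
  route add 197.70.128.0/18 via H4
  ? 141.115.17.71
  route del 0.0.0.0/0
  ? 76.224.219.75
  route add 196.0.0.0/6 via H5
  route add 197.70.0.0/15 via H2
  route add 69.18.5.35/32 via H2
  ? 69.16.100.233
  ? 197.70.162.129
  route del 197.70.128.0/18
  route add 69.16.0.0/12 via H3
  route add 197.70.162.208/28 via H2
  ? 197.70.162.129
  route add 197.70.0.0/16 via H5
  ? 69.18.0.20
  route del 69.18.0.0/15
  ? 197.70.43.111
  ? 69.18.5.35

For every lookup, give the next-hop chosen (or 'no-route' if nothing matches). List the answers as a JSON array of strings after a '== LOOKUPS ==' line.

Process each operation:
  + 197.70.160.0/20 (H4) depth=20
  del 197.70.160.0/20 (clear depth 20)
  + 69.18.5.32/28 (H2) depth=28
  + 69.18.0.0/20 (H3) depth=20
  Q 237.96.164.137: descend 11 ; hops seen [∅] ; pick no-route
  Q 77.155.120.167: descend 0100 ; hops seen [∅] ; pick no-route
  del 69.18.0.0/20 (clear depth 20)
  + 69.18.0.0/15 (H3) depth=15
  + 197.70.162.128/25 (H3) depth=25
  + 0.0.0.0/0 (H6) depth=0
  + 69.16.0.0/12 (H0) depth=12
  + 197.70.128.0/18 (H4) depth=18
  Q 141.115.17.71: descend 1 ; hops seen [H6] ; pick H6
  del 0.0.0.0/0 (clear depth 0)
  Q 76.224.219.75: descend 0100 ; hops seen [∅] ; pick no-route
  + 196.0.0.0/6 (H5) depth=6
  + 197.70.0.0/15 (H2) depth=15
  + 69.18.5.35/32 (H2) depth=32
  Q 69.16.100.233: descend 01000101000100 ; hops seen [H0] ; pick H0
  Q 197.70.162.129: descend 1100010101000110101000101 ; hops seen [H5,H2,H4,H3] ; pick H3
  del 197.70.128.0/18 (clear depth 18)
  + 69.16.0.0/12 (H3) depth=12
  + 197.70.162.208/28 (H2) depth=28
  Q 197.70.162.129: descend 1100010101000110101000101 ; hops seen [H5,H2,H3] ; pick H3
  + 197.70.0.0/16 (H5) depth=16
  Q 69.18.0.20: descend 010001010001001000000 ; hops seen [H3,H3] ; pick H3
  del 69.18.0.0/15 (clear depth 15)
  Q 197.70.43.111: descend 1100010101000110 ; hops seen [H5,H2,H5] ; pick H5
  Q 69.18.5.35: descend 01000101000100100000010100100011 ; hops seen [H3,H2,H2] ; pick H2

== LOOKUPS ==
["no-route","no-route","H6","no-route","H0","H3","H3","H3","H5","H2"]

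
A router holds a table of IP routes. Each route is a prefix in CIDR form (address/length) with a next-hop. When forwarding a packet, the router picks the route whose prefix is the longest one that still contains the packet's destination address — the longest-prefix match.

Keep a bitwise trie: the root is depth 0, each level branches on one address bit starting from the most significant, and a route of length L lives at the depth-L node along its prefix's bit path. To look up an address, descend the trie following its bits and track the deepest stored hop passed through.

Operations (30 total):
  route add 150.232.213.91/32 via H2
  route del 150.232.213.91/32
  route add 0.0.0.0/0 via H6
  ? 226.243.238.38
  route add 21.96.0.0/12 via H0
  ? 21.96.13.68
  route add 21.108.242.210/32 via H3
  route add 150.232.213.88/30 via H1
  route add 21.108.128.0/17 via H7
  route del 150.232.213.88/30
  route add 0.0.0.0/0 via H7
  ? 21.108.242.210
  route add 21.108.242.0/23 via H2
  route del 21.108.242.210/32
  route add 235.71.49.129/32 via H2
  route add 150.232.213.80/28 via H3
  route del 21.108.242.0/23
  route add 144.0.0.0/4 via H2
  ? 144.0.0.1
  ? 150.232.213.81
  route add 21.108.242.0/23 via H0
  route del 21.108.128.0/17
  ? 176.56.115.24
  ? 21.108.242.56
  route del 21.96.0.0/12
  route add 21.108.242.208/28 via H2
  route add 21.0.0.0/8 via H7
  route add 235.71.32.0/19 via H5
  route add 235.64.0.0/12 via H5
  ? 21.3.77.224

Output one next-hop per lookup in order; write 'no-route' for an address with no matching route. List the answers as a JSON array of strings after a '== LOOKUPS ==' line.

Apply in order:
  add 150.232.213.91/32 -> H2 at depth 32
  - 150.232.213.91/32 clear@32
  add 0.0.0.0/0 -> H6 at depth 0
  lookup 226.243.238.38: bits 1 walk d0:H6→d1:- -> H6
  add 21.96.0.0/12 -> H0 at depth 12
  lookup 21.96.13.68: bits 000101010110 walk d0:H6→d1:-→d2:-→d3:-→d4:-→d5:-→d6:-→d7:-→d8:-→d9:-→d10:-→d11:-→d12:H0 -> H0
  add 21.108.242.210/32 -> H3 at depth 32
  add 150.232.213.88/30 -> H1 at depth 30
  add 21.108.128.0/17 -> H7 at depth 17
  - 150.232.213.88/30 clear@30
  add 0.0.0.0/0 -> H7 at depth 0
  lookup 21.108.242.210: bits 00010101011011001111001011010010 walk d0:H7→d1:-→d2:-→d3:-→d4:-→d5:-→d6:-→d7:-→d8:-→d9:-→d10:-→d11:-→d12:H0→d13:-→d14:-→d15:-→d16:-→d17:H7→d18:-→d19:-→d20:-→d21:-→d22:-→d23:-→d24:-→d25:-→d26:-→d27:-→d28:-→d29:-→d30:-→d31:-→d32:H3 -> H3
  add 21.108.242.0/23 -> H2 at depth 23
  - 21.108.242.210/32 clear@32
  add 235.71.49.129/32 -> H2 at depth 32
  add 150.232.213.80/28 -> H3 at depth 28
  - 21.108.242.0/23 clear@23
  add 144.0.0.0/4 -> H2 at depth 4
  lookup 144.0.0.1: bits 10010 walk d0:H7→d1:-→d2:-→d3:-→d4:H2→d5:- -> H2
  lookup 150.232.213.81: bits 1001011011101000110101010101 walk d0:H7→d1:-→d2:-→d3:-→d4:H2→d5:-→d6:-→d7:-→d8:-→d9:-→d10:-→d11:-→d12:-→d13:-→d14:-→d15:-→d16:-→d17:-→d18:-→d19:-→d20:-→d21:-→d22:-→d23:-→d24:-→d25:-→d26:-→d27:-→d28:H3 -> H3
  add 21.108.242.0/23 -> H0 at depth 23
  - 21.108.128.0/17 clear@17
  lookup 176.56.115.24: bits 10 walk d0:H7→d1:-→d2:- -> H7
  lookup 21.108.242.56: bits 000101010110110011110010 walk d0:H7→d1:-→d2:-→d3:-→d4:-→d5:-→d6:-→d7:-→d8:-→d9:-→d10:-→d11:-→d12:H0→d13:-→d14:-→d15:-→d16:-→d17:-→d18:-→d19:-→d20:-→d21:-→d22:-→d23:H0→d24:- -> H0
  - 21.96.0.0/12 clear@12
  add 21.108.242.208/28 -> H2 at depth 28
  add 21.0.0.0/8 -> H7 at depth 8
  add 235.71.32.0/19 -> H5 at depth 19
  add 235.64.0.0/12 -> H5 at depth 12
  lookup 21.3.77.224: bits 000101010 walk d0:H7→d1:-→d2:-→d3:-→d4:-→d5:-→d6:-→d7:-→d8:H7→d9:- -> H7

== LOOKUPS ==
["H6","H0","H3","H2","H3","H7","H0","H7"]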